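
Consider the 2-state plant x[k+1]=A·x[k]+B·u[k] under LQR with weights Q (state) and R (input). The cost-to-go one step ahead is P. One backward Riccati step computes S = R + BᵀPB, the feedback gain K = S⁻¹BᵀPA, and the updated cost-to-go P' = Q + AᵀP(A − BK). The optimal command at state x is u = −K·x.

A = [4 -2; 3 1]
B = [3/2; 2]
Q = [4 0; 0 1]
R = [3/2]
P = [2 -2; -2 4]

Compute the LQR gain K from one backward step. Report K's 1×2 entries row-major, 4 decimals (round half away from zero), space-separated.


1.1000 0.7000

BᵀP = [-1.0000 5.0000]
S = R + BᵀPB = [3/2] + [8.5000] = [10.0000]
BᵀPA = [11.0000 7.0000]
K = S⁻¹·BᵀPA = [1.1000 0.7000]
A−BK = [2.3500 -3.0500; 0.8000 -0.4000]
AᵀP(A−BK) = [7.9000 -7.7000; -7.7000 15.1000]
P' = Q + AᵀP(A−BK) = [11.9000 -7.7000; -7.7000 16.1000]
tr(P') = 28.0000


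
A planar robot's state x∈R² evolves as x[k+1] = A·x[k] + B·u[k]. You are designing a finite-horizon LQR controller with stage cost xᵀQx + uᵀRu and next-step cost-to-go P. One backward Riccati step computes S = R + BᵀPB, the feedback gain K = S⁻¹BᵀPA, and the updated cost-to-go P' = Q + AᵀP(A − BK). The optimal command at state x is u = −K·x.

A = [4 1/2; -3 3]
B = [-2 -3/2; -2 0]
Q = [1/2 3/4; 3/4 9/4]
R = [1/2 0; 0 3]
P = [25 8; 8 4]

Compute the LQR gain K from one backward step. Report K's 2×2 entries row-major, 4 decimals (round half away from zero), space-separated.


-0.1007 -0.8963 -1.7558 0.5736

BᵀP = [-66.0000 -24.0000; -37.5000 -12.0000]
S = R + BᵀPB = [1/2 0; 0 3] + [180.0000 99.0000; 99.0000 56.2500] = [180.5000 99.0000; 99.0000 59.2500]
BᵀPA = [-192.0000 -105.0000; -114.0000 -54.7500]
K = S⁻¹·BᵀPA = [-0.1007 -0.8963; -1.7558 0.5736]
A−BK = [1.1649 -0.4322; -3.2014 1.2073]
AᵀP(A−BK) = [24.5052 -8.7033; -8.7033 3.5405]
P' = Q + AᵀP(A−BK) = [25.0052 -7.9533; -7.9533 5.7905]
tr(P') = 30.7957


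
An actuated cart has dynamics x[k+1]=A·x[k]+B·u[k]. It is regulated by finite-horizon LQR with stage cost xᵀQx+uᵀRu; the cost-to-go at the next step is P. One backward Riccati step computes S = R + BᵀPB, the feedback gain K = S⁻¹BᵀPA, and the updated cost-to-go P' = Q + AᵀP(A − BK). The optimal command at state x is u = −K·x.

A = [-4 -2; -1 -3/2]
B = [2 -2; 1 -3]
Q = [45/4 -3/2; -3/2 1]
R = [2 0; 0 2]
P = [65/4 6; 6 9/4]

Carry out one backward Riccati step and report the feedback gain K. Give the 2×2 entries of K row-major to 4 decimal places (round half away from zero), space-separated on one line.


BᵀP = [38.5000 14.2500; -50.5000 -18.7500]
S = R + BᵀPB = [2 0; 0 2] + [91.2500 -119.7500; -119.7500 157.2500] = [93.2500 -119.7500; -119.7500 159.2500]
BᵀPA = [-168.2500 -98.3750; 220.7500 129.1250]
K = S⁻¹·BᵀPA = [-0.7039 -0.3990; 0.8569 0.5108]
A−BK = [-0.8784 -0.1804; 2.2745 0.4314]
AᵀP(A−BK) = [2.6627 1.4843; 1.4843 0.8539]
P' = Q + AᵀP(A−BK) = [13.9127 -0.0157; -0.0157 1.8539]
tr(P') = 15.7667

-0.7039 -0.3990 0.8569 0.5108


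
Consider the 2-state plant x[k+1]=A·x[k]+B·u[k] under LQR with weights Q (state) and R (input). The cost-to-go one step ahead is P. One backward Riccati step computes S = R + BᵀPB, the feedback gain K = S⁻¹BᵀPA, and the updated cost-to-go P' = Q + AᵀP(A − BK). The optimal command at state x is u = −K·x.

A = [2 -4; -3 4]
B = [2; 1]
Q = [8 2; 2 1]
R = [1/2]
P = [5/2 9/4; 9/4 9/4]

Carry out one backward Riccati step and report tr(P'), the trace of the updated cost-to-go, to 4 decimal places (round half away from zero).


BᵀP = [7.2500 6.7500]
S = R + BᵀPB = [1/2] + [21.2500] = [21.7500]
BᵀPA = [-5.7500 -2.0000]
K = S⁻¹·BᵀPA = [-0.2644 -0.0920]
A−BK = [2.5287 -3.8161; -2.7356 4.0920]
AᵀP(A−BK) = [1.7299 -2.5287; -2.5287 3.8161]
P' = Q + AᵀP(A−BK) = [9.7299 -0.5287; -0.5287 4.8161]
tr(P') = 14.5460

14.5460


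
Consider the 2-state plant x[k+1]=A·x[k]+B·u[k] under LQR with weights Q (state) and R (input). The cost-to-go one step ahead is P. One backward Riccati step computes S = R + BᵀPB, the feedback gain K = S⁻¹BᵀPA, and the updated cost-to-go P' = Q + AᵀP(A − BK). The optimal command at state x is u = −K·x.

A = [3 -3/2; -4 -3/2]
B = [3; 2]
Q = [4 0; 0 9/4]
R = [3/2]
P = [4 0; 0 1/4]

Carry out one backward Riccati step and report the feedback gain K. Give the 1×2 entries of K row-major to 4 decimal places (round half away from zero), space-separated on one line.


BᵀP = [12.0000 0.5000]
S = R + BᵀPB = [3/2] + [37.0000] = [38.5000]
BᵀPA = [34.0000 -18.7500]
K = S⁻¹·BᵀPA = [0.8831 -0.4870]
A−BK = [0.3506 -0.0390; -5.7662 -0.5260]
AᵀP(A−BK) = [9.9740 0.0584; 0.0584 0.4310]
P' = Q + AᵀP(A−BK) = [13.9740 0.0584; 0.0584 2.6810]
tr(P') = 16.6550

0.8831 -0.4870


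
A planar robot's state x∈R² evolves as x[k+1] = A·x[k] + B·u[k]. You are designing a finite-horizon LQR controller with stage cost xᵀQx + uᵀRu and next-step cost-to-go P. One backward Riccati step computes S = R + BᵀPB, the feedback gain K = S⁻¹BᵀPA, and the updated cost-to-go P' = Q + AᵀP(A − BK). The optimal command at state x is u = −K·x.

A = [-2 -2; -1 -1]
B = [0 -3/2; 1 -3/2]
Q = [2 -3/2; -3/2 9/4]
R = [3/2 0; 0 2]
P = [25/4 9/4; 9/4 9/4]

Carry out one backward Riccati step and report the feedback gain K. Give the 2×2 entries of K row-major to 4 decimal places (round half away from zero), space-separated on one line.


BᵀP = [2.2500 2.2500; -12.7500 -6.7500]
S = R + BᵀPB = [3/2 0; 0 2] + [2.2500 -6.7500; -6.7500 29.2500] = [3.7500 -6.7500; -6.7500 31.2500]
BᵀPA = [-6.7500 -6.7500; 32.2500 32.2500]
K = S⁻¹·BᵀPA = [0.0942 0.0942; 1.0524 1.0524]
A−BK = [-0.4215 -0.4215; 0.4843 0.4843]
AᵀP(A−BK) = [2.9476 2.9476; 2.9476 2.9476]
P' = Q + AᵀP(A−BK) = [4.9476 1.4476; 1.4476 5.1976]
tr(P') = 10.1453

0.0942 0.0942 1.0524 1.0524


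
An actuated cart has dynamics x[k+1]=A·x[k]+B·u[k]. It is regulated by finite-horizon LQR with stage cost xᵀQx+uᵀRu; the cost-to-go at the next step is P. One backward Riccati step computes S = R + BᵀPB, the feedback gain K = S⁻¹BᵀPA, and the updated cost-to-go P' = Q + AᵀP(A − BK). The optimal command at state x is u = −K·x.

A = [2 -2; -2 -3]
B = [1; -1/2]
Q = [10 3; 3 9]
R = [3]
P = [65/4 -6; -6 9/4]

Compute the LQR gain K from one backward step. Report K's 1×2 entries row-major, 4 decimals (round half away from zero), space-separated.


BᵀP = [19.2500 -7.1250]
S = R + BᵀPB = [3] + [22.8125] = [25.8125]
BᵀPA = [52.7500 -17.1250]
K = S⁻¹·BᵀPA = [2.0436 -0.6634]
A−BK = [-0.0436 -1.3366; -0.9782 -3.3317]
AᵀP(A−BK) = [14.2010 -4.5036; -4.5036 1.8886]
P' = Q + AᵀP(A−BK) = [24.2010 -1.5036; -1.5036 10.8886]
tr(P') = 35.0896

2.0436 -0.6634


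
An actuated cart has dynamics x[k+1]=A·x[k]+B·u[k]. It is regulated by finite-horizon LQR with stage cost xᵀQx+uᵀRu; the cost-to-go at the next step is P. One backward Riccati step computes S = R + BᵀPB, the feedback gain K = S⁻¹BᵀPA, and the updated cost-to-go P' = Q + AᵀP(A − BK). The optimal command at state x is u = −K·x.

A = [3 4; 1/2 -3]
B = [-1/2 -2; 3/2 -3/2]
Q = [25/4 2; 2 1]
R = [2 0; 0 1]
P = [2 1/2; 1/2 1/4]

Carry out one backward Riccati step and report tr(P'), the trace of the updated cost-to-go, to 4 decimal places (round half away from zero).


13.2063

BᵀP = [-0.2500 0.1250; -4.7500 -1.3750]
S = R + BᵀPB = [2 0; 0 1] + [0.3125 0.3125; 0.3125 11.5625] = [2.3125 0.3125; 0.3125 12.5625]
BᵀPA = [-0.6875 -1.3750; -14.9375 -14.8750]
K = S⁻¹·BᵀPA = [-0.1371 -0.4360; -1.1856 -1.1732]
A−BK = [0.5602 1.4355; -1.0729 -4.1058]
AᵀP(A−BK) = [1.7577 2.3001; 2.3001 4.1986]
P' = Q + AᵀP(A−BK) = [8.0077 4.3001; 4.3001 5.1986]
tr(P') = 13.2063


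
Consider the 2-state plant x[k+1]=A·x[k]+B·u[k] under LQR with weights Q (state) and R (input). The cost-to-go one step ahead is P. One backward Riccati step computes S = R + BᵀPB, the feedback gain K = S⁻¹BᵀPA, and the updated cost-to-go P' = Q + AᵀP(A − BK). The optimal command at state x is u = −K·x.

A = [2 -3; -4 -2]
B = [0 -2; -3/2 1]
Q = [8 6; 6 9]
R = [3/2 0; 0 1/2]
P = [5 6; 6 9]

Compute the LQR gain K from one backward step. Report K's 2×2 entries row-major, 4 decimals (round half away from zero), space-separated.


1.8113 2.1736 -0.7547 1.4943

BᵀP = [-9.0000 -13.5000; -4.0000 -3.0000]
S = R + BᵀPB = [3/2 0; 0 1/2] + [20.2500 4.5000; 4.5000 5.0000] = [21.7500 4.5000; 4.5000 5.5000]
BᵀPA = [36.0000 54.0000; 4.0000 18.0000]
K = S⁻¹·BᵀPA = [1.8113 2.1736; -0.7547 1.4943]
A−BK = [0.4906 -0.0113; -0.5283 -0.2340]
AᵀP(A−BK) = [5.8113 5.7736; 5.7736 8.7283]
P' = Q + AᵀP(A−BK) = [13.8113 11.7736; 11.7736 17.7283]
tr(P') = 31.5396


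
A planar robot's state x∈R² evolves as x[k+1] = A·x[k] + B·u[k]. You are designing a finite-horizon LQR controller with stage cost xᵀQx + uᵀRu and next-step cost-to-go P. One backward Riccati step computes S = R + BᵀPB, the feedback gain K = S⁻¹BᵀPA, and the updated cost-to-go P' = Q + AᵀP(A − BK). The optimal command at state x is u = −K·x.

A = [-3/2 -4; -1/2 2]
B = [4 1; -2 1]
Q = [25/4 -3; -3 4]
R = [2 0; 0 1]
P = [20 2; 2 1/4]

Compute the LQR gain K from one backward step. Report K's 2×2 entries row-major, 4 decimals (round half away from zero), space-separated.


BᵀP = [76.0000 7.5000; 22.0000 2.2500]
S = R + BᵀPB = [2 0; 0 1] + [289.0000 83.5000; 83.5000 24.2500] = [291.0000 83.5000; 83.5000 25.2500]
BᵀPA = [-117.7500 -289.0000; -34.1250 -83.5000]
K = S⁻¹·BᵀPA = [-0.3296 -0.8655; -0.2617 -0.4447]
A−BK = [0.0799 -0.0932; -0.8975 0.7137]
AᵀP(A−BK) = [0.3279 0.6591; 0.6591 1.7310]
P' = Q + AᵀP(A−BK) = [6.5779 -2.3409; -2.3409 5.7310]
tr(P') = 12.3089

-0.3296 -0.8655 -0.2617 -0.4447


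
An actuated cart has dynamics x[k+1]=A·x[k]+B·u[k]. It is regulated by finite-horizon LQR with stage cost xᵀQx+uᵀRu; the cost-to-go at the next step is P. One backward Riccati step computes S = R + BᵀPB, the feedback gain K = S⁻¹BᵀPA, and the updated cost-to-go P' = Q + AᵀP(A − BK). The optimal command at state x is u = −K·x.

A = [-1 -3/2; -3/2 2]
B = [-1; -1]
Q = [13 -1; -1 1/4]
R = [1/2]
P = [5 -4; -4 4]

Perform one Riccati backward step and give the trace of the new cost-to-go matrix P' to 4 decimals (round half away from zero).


BᵀP = [-1.0000 0.0000]
S = R + BᵀPB = [1/2] + [1.0000] = [1.5000]
BᵀPA = [1.0000 1.5000]
K = S⁻¹·BᵀPA = [0.6667 1.0000]
A−BK = [-0.3333 -0.5000; -0.8333 3.0000]
AᵀP(A−BK) = [1.3333 -6.5000; -6.5000 49.7500]
P' = Q + AᵀP(A−BK) = [14.3333 -7.5000; -7.5000 50.0000]
tr(P') = 64.3333

64.3333


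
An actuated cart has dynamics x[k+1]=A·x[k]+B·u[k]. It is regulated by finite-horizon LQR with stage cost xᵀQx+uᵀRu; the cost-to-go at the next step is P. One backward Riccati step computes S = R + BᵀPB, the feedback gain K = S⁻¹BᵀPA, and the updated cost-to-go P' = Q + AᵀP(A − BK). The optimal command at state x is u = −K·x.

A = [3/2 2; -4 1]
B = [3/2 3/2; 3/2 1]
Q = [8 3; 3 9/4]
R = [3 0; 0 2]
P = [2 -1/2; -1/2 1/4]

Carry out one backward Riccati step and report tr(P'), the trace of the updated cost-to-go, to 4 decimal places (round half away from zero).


19.6400

BᵀP = [2.2500 -0.3750; 2.5000 -0.5000]
S = R + BᵀPB = [3 0; 0 2] + [2.8125 3.0000; 3.0000 3.2500] = [5.8125 3.0000; 3.0000 5.2500]
BᵀPA = [4.8750 4.1250; 5.7500 4.5000]
K = S⁻¹·BᵀPA = [0.3878 0.3791; 0.8736 0.6405]
A−BK = [-0.3922 0.4706; -5.4553 -0.2092]
AᵀP(A−BK) = [7.5861 2.7190; 2.7190 1.8039]
P' = Q + AᵀP(A−BK) = [15.5861 5.7190; 5.7190 4.0539]
tr(P') = 19.6400


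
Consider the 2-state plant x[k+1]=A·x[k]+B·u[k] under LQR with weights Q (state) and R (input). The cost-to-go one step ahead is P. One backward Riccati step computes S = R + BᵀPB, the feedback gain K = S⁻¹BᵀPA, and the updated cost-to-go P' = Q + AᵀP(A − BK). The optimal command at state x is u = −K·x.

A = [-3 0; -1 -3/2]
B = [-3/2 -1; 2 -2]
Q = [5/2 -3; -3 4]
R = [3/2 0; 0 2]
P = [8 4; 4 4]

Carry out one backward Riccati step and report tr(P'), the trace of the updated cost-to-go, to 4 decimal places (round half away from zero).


12.5932

BᵀP = [-4.0000 2.0000; -16.0000 -12.0000]
S = R + BᵀPB = [3/2 0; 0 2] + [10.0000 0.0000; 0.0000 40.0000] = [11.5000 0.0000; 0.0000 42.0000]
BᵀPA = [10.0000 -3.0000; 60.0000 18.0000]
K = S⁻¹·BᵀPA = [0.8696 -0.2609; 1.4286 0.4286]
A−BK = [-0.2671 0.0373; 0.1180 -0.1211]
AᵀP(A−BK) = [5.5901 0.8944; 0.8944 0.5031]
P' = Q + AᵀP(A−BK) = [8.0901 -2.1056; -2.1056 4.5031]
tr(P') = 12.5932


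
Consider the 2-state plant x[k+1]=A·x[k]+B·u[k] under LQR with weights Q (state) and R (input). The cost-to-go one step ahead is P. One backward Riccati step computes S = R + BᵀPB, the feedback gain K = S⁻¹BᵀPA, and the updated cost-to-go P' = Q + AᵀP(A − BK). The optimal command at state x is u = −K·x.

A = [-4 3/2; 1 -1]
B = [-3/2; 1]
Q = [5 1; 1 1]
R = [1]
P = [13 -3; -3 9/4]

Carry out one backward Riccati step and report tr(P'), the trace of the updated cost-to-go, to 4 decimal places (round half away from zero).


15.6702

BᵀP = [-22.5000 6.7500]
S = R + BᵀPB = [1] + [40.5000] = [41.5000]
BᵀPA = [96.7500 -40.5000]
K = S⁻¹·BᵀPA = [2.3313 -0.9759]
A−BK = [-0.5030 0.0361; -1.3313 -0.0241]
AᵀP(A−BK) = [8.6943 -2.3313; -2.3313 0.9759]
P' = Q + AᵀP(A−BK) = [13.6943 -1.3313; -1.3313 1.9759]
tr(P') = 15.6702


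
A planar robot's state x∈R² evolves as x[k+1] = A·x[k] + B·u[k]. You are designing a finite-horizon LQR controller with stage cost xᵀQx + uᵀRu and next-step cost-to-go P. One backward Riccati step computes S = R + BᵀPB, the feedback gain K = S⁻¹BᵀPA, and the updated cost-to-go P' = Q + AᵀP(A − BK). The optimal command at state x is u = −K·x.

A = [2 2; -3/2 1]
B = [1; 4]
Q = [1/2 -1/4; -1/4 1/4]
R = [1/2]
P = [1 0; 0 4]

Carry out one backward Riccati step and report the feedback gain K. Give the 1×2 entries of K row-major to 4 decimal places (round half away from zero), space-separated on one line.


-0.3359 0.2748

BᵀP = [1.0000 16.0000]
S = R + BᵀPB = [1/2] + [65.0000] = [65.5000]
BᵀPA = [-22.0000 18.0000]
K = S⁻¹·BᵀPA = [-0.3359 0.2748]
A−BK = [2.3359 1.7252; -0.1565 -0.0992]
AᵀP(A−BK) = [5.6107 4.0458; 4.0458 3.0534]
P' = Q + AᵀP(A−BK) = [6.1107 3.7958; 3.7958 3.3034]
tr(P') = 9.4141


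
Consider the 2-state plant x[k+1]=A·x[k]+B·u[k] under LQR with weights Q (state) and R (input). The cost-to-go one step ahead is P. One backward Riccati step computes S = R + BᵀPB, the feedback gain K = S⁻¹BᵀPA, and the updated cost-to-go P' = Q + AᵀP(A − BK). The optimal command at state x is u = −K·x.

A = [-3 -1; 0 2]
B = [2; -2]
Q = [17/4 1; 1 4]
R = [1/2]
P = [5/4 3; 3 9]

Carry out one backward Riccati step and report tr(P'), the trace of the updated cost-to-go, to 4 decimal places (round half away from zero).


BᵀP = [-3.5000 -12.0000]
S = R + BᵀPB = [1/2] + [17.0000] = [17.5000]
BᵀPA = [10.5000 -20.5000]
K = S⁻¹·BᵀPA = [0.6000 -1.1714]
A−BK = [-4.2000 1.3429; 1.2000 -0.3429]
AᵀP(A−BK) = [4.9500 -1.9500; -1.9500 1.2357]
P' = Q + AᵀP(A−BK) = [9.2000 -0.9500; -0.9500 5.2357]
tr(P') = 14.4357

14.4357


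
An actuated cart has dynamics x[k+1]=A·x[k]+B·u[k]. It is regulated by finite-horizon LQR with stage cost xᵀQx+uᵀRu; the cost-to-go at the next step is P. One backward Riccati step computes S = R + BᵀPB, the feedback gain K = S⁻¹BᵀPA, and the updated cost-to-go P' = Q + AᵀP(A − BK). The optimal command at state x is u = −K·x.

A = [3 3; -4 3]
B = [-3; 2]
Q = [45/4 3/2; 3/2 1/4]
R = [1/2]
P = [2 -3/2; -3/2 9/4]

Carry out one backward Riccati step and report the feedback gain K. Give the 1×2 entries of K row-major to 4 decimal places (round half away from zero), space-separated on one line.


-1.3846 0.0000

BᵀP = [-9.0000 9.0000]
S = R + BᵀPB = [1/2] + [45.0000] = [45.5000]
BᵀPA = [-63.0000 0.0000]
K = S⁻¹·BᵀPA = [-1.3846 0.0000]
A−BK = [-1.1538 3.0000; -1.2308 3.0000]
AᵀP(A−BK) = [2.7692 -4.5000; -4.5000 11.2500]
P' = Q + AᵀP(A−BK) = [14.0192 -3.0000; -3.0000 11.5000]
tr(P') = 25.5192


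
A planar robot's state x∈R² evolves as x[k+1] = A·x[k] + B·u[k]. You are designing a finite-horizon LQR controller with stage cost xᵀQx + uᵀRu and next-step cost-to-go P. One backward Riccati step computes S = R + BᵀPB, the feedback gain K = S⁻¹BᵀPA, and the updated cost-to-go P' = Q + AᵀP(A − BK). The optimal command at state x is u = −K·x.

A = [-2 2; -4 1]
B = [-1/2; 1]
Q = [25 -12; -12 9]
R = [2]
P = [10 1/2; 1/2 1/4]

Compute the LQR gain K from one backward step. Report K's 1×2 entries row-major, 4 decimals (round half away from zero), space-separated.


BᵀP = [-4.5000 0.0000]
S = R + BᵀPB = [2] + [2.2500] = [4.2500]
BᵀPA = [9.0000 -9.0000]
K = S⁻¹·BᵀPA = [2.1176 -2.1176]
A−BK = [-0.9412 0.9412; -6.1176 3.1176]
AᵀP(A−BK) = [32.9412 -26.9412; -26.9412 23.1912]
P' = Q + AᵀP(A−BK) = [57.9412 -38.9412; -38.9412 32.1912]
tr(P') = 90.1324

2.1176 -2.1176


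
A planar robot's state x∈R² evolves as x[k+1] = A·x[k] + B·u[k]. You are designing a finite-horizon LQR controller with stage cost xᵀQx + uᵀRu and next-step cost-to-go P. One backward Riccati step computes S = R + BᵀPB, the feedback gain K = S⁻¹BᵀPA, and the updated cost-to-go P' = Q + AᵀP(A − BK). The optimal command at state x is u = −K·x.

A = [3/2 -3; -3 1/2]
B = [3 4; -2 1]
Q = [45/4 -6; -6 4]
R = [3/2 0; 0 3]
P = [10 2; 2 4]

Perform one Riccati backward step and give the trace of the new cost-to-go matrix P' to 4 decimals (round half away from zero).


18.9066

BᵀP = [26.0000 -2.0000; 42.0000 12.0000]
S = R + BᵀPB = [3/2 0; 0 3] + [82.0000 102.0000; 102.0000 180.0000] = [83.5000 102.0000; 102.0000 183.0000]
BᵀPA = [45.0000 -79.0000; 27.0000 -120.0000]
K = S⁻¹·BᵀPA = [1.1240 -0.4546; -0.4789 -0.4023]
A−BK = [0.0438 -0.0268; -0.2731 -0.0069]
AᵀP(A−BK) = [2.8528 -0.1786; -0.1786 0.8038]
P' = Q + AᵀP(A−BK) = [14.1028 -6.1786; -6.1786 4.8038]
tr(P') = 18.9066


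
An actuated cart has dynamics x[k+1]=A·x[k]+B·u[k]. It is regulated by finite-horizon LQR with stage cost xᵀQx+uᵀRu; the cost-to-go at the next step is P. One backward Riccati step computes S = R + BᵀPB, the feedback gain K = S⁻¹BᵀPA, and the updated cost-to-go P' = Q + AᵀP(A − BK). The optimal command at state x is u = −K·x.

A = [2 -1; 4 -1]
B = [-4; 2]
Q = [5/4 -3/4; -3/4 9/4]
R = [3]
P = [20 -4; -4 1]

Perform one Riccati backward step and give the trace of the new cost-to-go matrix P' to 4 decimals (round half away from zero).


BᵀP = [-88.0000 18.0000]
S = R + BᵀPB = [3] + [388.0000] = [391.0000]
BᵀPA = [-104.0000 70.0000]
K = S⁻¹·BᵀPA = [-0.2660 0.1790]
A−BK = [0.9361 -0.2839; 4.5320 -1.3581]
AᵀP(A−BK) = [4.3376 -1.3811; -1.3811 0.4680]
P' = Q + AᵀP(A−BK) = [5.5876 -2.1311; -2.1311 2.7180]
tr(P') = 8.3056

8.3056


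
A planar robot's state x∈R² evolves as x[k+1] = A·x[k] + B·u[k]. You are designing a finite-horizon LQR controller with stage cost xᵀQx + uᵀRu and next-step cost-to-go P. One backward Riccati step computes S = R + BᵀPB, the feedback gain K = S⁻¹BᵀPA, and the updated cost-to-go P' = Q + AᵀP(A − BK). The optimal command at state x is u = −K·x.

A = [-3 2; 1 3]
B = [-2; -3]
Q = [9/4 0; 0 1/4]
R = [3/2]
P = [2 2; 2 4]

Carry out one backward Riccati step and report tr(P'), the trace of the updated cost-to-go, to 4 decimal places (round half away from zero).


11.1475

BᵀP = [-10.0000 -16.0000]
S = R + BᵀPB = [3/2] + [68.0000] = [69.5000]
BᵀPA = [14.0000 -68.0000]
K = S⁻¹·BᵀPA = [0.2014 -0.9784]
A−BK = [-2.5971 0.0432; 1.6043 0.0647]
AᵀP(A−BK) = [7.1799 -0.3022; -0.3022 1.4676]
P' = Q + AᵀP(A−BK) = [9.4299 -0.3022; -0.3022 1.7176]
tr(P') = 11.1475


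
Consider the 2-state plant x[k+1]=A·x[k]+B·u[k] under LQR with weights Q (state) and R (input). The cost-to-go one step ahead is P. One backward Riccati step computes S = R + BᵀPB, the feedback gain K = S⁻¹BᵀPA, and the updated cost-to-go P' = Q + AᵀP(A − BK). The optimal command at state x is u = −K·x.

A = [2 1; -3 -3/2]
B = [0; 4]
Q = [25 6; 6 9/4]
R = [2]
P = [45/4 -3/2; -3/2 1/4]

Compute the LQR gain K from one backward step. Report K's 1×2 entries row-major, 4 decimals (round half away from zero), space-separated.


BᵀP = [-6.0000 1.0000]
S = R + BᵀPB = [2] + [4.0000] = [6.0000]
BᵀPA = [-15.0000 -7.5000]
K = S⁻¹·BᵀPA = [-2.5000 -1.2500]
A−BK = [2.0000 1.0000; 7.0000 3.5000]
AᵀP(A−BK) = [27.7500 13.8750; 13.8750 6.9375]
P' = Q + AᵀP(A−BK) = [52.7500 19.8750; 19.8750 9.1875]
tr(P') = 61.9375

-2.5000 -1.2500


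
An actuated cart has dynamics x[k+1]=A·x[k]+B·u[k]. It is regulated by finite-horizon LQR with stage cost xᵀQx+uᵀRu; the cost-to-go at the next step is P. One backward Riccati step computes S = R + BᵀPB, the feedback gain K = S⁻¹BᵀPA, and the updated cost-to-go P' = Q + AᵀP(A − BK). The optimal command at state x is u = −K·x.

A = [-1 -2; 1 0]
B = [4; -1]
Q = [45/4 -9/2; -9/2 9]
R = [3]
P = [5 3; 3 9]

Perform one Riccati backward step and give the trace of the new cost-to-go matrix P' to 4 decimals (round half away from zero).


BᵀP = [17.0000 3.0000]
S = R + BᵀPB = [3] + [65.0000] = [68.0000]
BᵀPA = [-14.0000 -34.0000]
K = S⁻¹·BᵀPA = [-0.2059 -0.5000]
A−BK = [-0.1765 0.0000; 0.7941 -0.5000]
AᵀP(A−BK) = [5.1176 -3.0000; -3.0000 3.0000]
P' = Q + AᵀP(A−BK) = [16.3676 -7.5000; -7.5000 12.0000]
tr(P') = 28.3676

28.3676


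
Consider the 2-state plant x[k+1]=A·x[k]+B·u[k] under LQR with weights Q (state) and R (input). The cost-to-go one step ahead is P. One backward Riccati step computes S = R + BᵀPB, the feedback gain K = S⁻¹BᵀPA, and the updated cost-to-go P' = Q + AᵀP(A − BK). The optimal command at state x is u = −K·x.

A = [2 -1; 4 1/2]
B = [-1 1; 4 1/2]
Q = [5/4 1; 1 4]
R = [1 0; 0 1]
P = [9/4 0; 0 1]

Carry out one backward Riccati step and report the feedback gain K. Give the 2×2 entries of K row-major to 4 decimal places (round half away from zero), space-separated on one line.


BᵀP = [-2.2500 4.0000; 2.2500 0.5000]
S = R + BᵀPB = [1 0; 0 1] + [18.2500 -0.2500; -0.2500 2.5000] = [19.2500 -0.2500; -0.2500 3.5000]
BᵀPA = [11.5000 4.2500; 6.5000 -2.0000]
K = S⁻¹·BᵀPA = [0.6221 0.2136; 1.9016 -0.5562]
A−BK = [0.7205 -0.2303; 0.5608 -0.0761]
AᵀP(A−BK) = [5.4856 -1.3408; -1.3408 0.4800]
P' = Q + AᵀP(A−BK) = [6.7356 -0.3408; -0.3408 4.4800]
tr(P') = 11.2156

0.6221 0.2136 1.9016 -0.5562


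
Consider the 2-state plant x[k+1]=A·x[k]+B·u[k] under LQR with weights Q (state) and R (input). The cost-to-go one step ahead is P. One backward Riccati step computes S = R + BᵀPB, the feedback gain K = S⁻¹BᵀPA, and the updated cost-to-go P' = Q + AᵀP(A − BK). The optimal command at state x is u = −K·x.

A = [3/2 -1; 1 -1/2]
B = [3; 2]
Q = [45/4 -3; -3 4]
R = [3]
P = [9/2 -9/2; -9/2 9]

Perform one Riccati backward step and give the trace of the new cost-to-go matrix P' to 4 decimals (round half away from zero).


16.3750

BᵀP = [4.5000 4.5000]
S = R + BᵀPB = [3] + [22.5000] = [25.5000]
BᵀPA = [11.2500 -6.7500]
K = S⁻¹·BᵀPA = [0.4412 -0.2647]
A−BK = [0.1765 -0.2059; 0.1176 0.0294]
AᵀP(A−BK) = [0.6618 -0.3971; -0.3971 0.4632]
P' = Q + AᵀP(A−BK) = [11.9118 -3.3971; -3.3971 4.4632]
tr(P') = 16.3750


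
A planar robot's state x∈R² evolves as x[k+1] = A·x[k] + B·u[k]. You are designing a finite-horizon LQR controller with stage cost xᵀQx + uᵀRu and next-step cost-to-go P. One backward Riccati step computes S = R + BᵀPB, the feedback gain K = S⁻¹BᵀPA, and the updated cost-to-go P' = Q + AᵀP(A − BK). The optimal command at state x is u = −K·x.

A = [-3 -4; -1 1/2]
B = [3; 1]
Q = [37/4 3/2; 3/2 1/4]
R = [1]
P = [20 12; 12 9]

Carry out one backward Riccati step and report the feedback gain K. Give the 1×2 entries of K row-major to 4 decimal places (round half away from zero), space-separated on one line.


-0.9962 -1.0134

BᵀP = [72.0000 45.0000]
S = R + BᵀPB = [1] + [261.0000] = [262.0000]
BᵀPA = [-261.0000 -265.5000]
K = S⁻¹·BᵀPA = [-0.9962 -1.0134]
A−BK = [-0.0115 -0.9599; -0.0038 1.5134]
AᵀP(A−BK) = [0.9962 1.0134; 1.0134 5.2032]
P' = Q + AᵀP(A−BK) = [10.2462 2.5134; 2.5134 5.4532]
tr(P') = 15.6994


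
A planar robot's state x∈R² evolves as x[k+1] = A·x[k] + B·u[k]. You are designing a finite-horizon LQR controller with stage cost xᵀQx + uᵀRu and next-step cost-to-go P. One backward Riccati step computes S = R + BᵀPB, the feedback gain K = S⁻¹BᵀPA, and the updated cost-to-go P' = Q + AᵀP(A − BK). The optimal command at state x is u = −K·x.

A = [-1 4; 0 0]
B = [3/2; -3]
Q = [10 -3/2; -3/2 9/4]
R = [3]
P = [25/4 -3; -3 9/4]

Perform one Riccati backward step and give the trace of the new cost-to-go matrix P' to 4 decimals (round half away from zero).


29.2500

BᵀP = [18.3750 -11.2500]
S = R + BᵀPB = [3] + [61.3125] = [64.3125]
BᵀPA = [-18.3750 73.5000]
K = S⁻¹·BᵀPA = [-0.2857 1.1429]
A−BK = [-0.5714 2.2857; -0.8571 3.4286]
AᵀP(A−BK) = [1.0000 -4.0000; -4.0000 16.0000]
P' = Q + AᵀP(A−BK) = [11.0000 -5.5000; -5.5000 18.2500]
tr(P') = 29.2500


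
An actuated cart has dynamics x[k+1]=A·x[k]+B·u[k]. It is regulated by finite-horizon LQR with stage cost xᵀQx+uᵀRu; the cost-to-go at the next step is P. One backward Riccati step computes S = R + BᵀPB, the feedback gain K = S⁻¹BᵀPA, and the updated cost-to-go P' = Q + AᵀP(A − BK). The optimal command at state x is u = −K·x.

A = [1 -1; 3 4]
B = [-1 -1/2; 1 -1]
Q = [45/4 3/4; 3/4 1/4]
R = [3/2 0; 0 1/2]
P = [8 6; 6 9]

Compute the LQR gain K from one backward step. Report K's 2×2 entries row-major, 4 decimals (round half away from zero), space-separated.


BᵀP = [-2.0000 3.0000; -10.0000 -12.0000]
S = R + BᵀPB = [3/2 0; 0 1/2] + [5.0000 -2.0000; -2.0000 17.0000] = [6.5000 -2.0000; -2.0000 17.5000]
BᵀPA = [7.0000 14.0000; -46.0000 -38.0000]
K = S⁻¹·BᵀPA = [0.2779 1.5399; -2.5968 -1.9954]
A−BK = [-0.0205 -0.4579; 0.1253 0.4647]
AᵀP(A−BK) = [3.6014 3.4305; 3.4305 6.6150]
P' = Q + AᵀP(A−BK) = [14.8514 4.1805; 4.1805 6.8650]
tr(P') = 21.7164

0.2779 1.5399 -2.5968 -1.9954


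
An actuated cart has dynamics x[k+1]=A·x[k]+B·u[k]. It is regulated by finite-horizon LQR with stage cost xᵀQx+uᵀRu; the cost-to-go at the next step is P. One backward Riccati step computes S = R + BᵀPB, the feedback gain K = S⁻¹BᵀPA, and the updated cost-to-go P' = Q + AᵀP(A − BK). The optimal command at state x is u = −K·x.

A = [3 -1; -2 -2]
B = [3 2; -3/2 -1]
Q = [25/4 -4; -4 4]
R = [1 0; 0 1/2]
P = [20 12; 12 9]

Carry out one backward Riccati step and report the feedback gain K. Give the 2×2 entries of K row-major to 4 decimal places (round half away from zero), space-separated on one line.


0.4622 -0.4964 0.6163 -0.6619

BᵀP = [42.0000 22.5000; 28.0000 15.0000]
S = R + BᵀPB = [1 0; 0 1/2] + [92.2500 61.5000; 61.5000 41.0000] = [93.2500 61.5000; 61.5000 41.5000]
BᵀPA = [81.0000 -87.0000; 54.0000 -58.0000]
K = S⁻¹·BᵀPA = [0.4622 -0.4964; 0.6163 -0.6619]
A−BK = [0.3809 1.8131; -0.6904 -3.4066]
AᵀP(A−BK) = [1.2839 3.9544; 3.9544 22.4194]
P' = Q + AᵀP(A−BK) = [7.5339 -0.0456; -0.0456 26.4194]
tr(P') = 33.9533


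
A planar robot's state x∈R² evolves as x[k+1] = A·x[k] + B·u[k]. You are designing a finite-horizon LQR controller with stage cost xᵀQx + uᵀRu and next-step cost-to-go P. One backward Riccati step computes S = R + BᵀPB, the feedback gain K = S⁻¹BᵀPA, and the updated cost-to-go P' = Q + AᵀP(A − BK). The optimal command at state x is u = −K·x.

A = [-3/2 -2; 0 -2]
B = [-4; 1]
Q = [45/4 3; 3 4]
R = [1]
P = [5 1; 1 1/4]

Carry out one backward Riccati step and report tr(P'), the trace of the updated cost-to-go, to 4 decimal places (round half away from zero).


BᵀP = [-19.0000 -3.7500]
S = R + BᵀPB = [1] + [72.2500] = [73.2500]
BᵀPA = [28.5000 45.5000]
K = S⁻¹·BᵀPA = [0.3891 0.6212]
A−BK = [0.0563 0.4846; -0.3891 -2.6212]
AᵀP(A−BK) = [0.1613 0.2969; 0.2969 0.7372]
P' = Q + AᵀP(A−BK) = [11.4113 3.2969; 3.2969 4.7372]
tr(P') = 16.1485

16.1485


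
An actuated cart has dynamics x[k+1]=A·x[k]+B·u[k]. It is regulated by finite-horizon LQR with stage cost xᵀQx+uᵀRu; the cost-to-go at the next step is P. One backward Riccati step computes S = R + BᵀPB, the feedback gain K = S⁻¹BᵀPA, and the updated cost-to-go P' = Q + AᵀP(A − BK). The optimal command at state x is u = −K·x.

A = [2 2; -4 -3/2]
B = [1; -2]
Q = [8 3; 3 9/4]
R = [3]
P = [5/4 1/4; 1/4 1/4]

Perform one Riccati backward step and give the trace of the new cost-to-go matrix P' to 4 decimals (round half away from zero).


17.0147

BᵀP = [0.7500 -0.2500]
S = R + BᵀPB = [3] + [1.2500] = [4.2500]
BᵀPA = [2.5000 1.8750]
K = S⁻¹·BᵀPA = [0.5882 0.4412]
A−BK = [1.4118 1.5588; -2.8235 -0.6176]
AᵀP(A−BK) = [3.5294 2.6471; 2.6471 3.2353]
P' = Q + AᵀP(A−BK) = [11.5294 5.6471; 5.6471 5.4853]
tr(P') = 17.0147


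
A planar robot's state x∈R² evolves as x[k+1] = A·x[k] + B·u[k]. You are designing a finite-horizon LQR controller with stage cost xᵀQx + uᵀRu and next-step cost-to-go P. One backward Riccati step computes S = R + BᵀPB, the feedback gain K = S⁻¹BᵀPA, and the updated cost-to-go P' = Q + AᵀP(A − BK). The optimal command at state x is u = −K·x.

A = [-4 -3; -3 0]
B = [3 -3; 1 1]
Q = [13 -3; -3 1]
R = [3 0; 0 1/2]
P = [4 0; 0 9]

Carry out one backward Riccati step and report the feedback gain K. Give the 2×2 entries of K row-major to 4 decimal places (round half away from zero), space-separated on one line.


-1.9557 -0.4577 -0.6990 0.5196

BᵀP = [12.0000 9.0000; -12.0000 9.0000]
S = R + BᵀPB = [3 0; 0 1/2] + [45.0000 -27.0000; -27.0000 45.0000] = [48.0000 -27.0000; -27.0000 45.5000]
BᵀPA = [-75.0000 -36.0000; 21.0000 36.0000]
K = S⁻¹·BᵀPA = [-1.9557 -0.4577; -0.6990 0.5196]
A−BK = [-0.2299 -0.0680; -0.3454 -0.0619]
AᵀP(A−BK) = [13.0031 2.7588; 2.7588 0.8165]
P' = Q + AᵀP(A−BK) = [26.0031 -0.2412; -0.2412 1.8165]
tr(P') = 27.8196


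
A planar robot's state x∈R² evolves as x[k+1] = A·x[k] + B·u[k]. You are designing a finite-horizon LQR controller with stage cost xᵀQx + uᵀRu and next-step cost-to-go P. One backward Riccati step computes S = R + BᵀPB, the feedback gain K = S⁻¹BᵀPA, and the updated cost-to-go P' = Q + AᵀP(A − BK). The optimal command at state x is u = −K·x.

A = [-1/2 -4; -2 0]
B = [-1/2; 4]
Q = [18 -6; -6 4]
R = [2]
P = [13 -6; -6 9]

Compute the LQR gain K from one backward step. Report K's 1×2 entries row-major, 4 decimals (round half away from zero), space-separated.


BᵀP = [-30.5000 39.0000]
S = R + BᵀPB = [2] + [171.2500] = [173.2500]
BᵀPA = [-62.7500 122.0000]
K = S⁻¹·BᵀPA = [-0.3622 0.7042]
A−BK = [-0.6811 -3.6479; -0.5512 -2.8167]
AᵀP(A−BK) = [4.5224 22.1876; 22.1876 122.0895]
P' = Q + AᵀP(A−BK) = [22.5224 16.1876; 16.1876 126.0895]
tr(P') = 148.6118

-0.3622 0.7042


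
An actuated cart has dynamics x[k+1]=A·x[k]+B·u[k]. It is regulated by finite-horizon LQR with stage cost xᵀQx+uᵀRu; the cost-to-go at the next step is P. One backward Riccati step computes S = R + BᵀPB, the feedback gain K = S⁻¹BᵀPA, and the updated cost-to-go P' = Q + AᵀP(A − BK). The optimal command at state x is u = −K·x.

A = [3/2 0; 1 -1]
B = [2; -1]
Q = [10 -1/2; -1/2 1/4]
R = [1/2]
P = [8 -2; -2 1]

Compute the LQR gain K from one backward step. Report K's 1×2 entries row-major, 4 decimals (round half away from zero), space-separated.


0.5301 0.1205

BᵀP = [18.0000 -5.0000]
S = R + BᵀPB = [1/2] + [41.0000] = [41.5000]
BᵀPA = [22.0000 5.0000]
K = S⁻¹·BᵀPA = [0.5301 0.1205]
A−BK = [0.4398 -0.2410; 1.5301 -0.8795]
AᵀP(A−BK) = [1.3373 -0.6506; -0.6506 0.3976]
P' = Q + AᵀP(A−BK) = [11.3373 -1.1506; -1.1506 0.6476]
tr(P') = 11.9849


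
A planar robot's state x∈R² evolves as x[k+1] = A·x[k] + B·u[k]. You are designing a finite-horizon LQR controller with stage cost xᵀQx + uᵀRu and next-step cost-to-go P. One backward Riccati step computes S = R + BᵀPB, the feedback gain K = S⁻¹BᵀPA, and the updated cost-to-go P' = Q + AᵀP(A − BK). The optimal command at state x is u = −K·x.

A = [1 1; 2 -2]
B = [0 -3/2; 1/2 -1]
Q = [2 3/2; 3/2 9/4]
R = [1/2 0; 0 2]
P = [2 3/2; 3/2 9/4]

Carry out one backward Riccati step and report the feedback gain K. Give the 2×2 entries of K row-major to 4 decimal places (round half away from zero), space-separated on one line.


BᵀP = [0.7500 1.1250; -4.5000 -4.5000]
S = R + BᵀPB = [1/2 0; 0 2] + [0.5625 -2.2500; -2.2500 11.2500] = [1.0625 -2.2500; -2.2500 13.2500]
BᵀPA = [3.0000 -1.5000; -13.5000 4.5000]
K = S⁻¹·BᵀPA = [1.0399 -1.0815; -0.8423 0.1560]
A−BK = [-0.2634 1.2340; 0.6378 -1.3033]
AᵀP(A−BK) = [2.5095 -1.6499; -1.6499 2.6759]
P' = Q + AᵀP(A−BK) = [4.5095 -0.1499; -0.1499 4.9259]
tr(P') = 9.4354

1.0399 -1.0815 -0.8423 0.1560


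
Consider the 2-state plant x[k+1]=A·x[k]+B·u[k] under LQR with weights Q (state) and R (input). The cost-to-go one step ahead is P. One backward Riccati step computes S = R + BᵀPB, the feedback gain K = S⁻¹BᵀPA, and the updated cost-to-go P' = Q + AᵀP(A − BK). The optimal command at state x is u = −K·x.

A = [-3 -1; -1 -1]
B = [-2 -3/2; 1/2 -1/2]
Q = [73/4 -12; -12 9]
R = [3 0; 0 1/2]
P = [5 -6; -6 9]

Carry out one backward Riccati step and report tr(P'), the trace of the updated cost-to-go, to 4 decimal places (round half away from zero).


BᵀP = [-13.0000 16.5000; -4.5000 4.5000]
S = R + BᵀPB = [3 0; 0 1/2] + [34.2500 11.2500; 11.2500 4.5000] = [37.2500 11.2500; 11.2500 5.0000]
BᵀPA = [22.5000 -3.5000; 9.0000 0.0000]
K = S⁻¹·BᵀPA = [0.1885 -0.2932; 1.3759 0.6597]
A−BK = [-0.5592 -0.5969; -0.4063 -0.5236]
AᵀP(A−BK) = [1.3759 0.6597; 0.6597 0.9738]
P' = Q + AᵀP(A−BK) = [19.6259 -11.3403; -11.3403 9.9738]
tr(P') = 29.5997

29.5997


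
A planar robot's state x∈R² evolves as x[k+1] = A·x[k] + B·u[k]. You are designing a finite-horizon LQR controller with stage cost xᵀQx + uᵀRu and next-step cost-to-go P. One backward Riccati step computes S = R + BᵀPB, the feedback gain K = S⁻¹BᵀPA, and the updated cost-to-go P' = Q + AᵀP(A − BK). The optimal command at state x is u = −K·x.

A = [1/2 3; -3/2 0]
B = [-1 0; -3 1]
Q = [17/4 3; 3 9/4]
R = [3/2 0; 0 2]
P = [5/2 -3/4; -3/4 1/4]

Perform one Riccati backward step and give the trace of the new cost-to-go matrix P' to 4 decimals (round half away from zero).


28.4821

BᵀP = [-0.2500 0.0000; -0.7500 0.2500]
S = R + BᵀPB = [3/2 0; 0 2] + [0.2500 0.0000; 0.0000 0.2500] = [1.7500 0.0000; 0.0000 2.2500]
BᵀPA = [-0.1250 -0.7500; -0.7500 -2.2500]
K = S⁻¹·BᵀPA = [-0.0714 -0.4286; -0.3333 -1.0000]
A−BK = [0.4286 2.5714; -1.3810 -0.2857]
AᵀP(A−BK) = [2.0536 6.3214; 6.3214 19.9286]
P' = Q + AᵀP(A−BK) = [6.3036 9.3214; 9.3214 22.1786]
tr(P') = 28.4821


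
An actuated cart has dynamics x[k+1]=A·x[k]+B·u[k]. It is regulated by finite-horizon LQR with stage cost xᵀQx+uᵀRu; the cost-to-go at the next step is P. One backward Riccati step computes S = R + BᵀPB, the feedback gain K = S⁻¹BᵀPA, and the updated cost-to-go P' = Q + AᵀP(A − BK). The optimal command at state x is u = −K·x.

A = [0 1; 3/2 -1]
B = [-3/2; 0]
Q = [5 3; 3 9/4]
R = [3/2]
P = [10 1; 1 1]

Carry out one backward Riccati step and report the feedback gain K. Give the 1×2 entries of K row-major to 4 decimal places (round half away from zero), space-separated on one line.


BᵀP = [-15.0000 -1.5000]
S = R + BᵀPB = [3/2] + [22.5000] = [24.0000]
BᵀPA = [-2.2500 -13.5000]
K = S⁻¹·BᵀPA = [-0.0938 -0.5625]
A−BK = [-0.1406 0.1563; 1.5000 -1.0000]
AᵀP(A−BK) = [2.0391 -1.2656; -1.2656 1.4063]
P' = Q + AᵀP(A−BK) = [7.0391 1.7344; 1.7344 3.6563]
tr(P') = 10.6953

-0.0938 -0.5625


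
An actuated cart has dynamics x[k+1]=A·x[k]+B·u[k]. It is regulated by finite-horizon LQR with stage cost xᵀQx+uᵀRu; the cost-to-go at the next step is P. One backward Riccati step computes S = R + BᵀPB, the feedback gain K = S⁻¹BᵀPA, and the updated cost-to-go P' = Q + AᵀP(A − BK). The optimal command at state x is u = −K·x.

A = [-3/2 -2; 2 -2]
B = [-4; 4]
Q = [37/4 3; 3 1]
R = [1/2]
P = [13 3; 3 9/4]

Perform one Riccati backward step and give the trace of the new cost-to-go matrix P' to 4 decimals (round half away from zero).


46.0589

BᵀP = [-40.0000 -3.0000]
S = R + BᵀPB = [1/2] + [148.0000] = [148.5000]
BᵀPA = [54.0000 86.0000]
K = S⁻¹·BᵀPA = [0.3636 0.5791]
A−BK = [-0.0455 0.3165; 0.5455 -4.3165]
AᵀP(A−BK) = [0.6136 -4.2727; -4.2727 35.1953]
P' = Q + AᵀP(A−BK) = [9.8636 -1.2727; -1.2727 36.1953]
tr(P') = 46.0589


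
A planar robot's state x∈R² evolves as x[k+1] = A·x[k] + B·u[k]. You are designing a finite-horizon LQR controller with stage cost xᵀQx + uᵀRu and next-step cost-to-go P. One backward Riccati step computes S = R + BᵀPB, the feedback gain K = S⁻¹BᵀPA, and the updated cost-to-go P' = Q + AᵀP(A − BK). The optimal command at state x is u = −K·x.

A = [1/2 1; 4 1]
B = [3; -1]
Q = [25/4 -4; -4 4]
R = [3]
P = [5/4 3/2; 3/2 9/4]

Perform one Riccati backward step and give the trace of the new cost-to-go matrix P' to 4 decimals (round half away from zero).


42.6938

BᵀP = [2.2500 2.2500]
S = R + BᵀPB = [3] + [4.5000] = [7.5000]
BᵀPA = [10.1250 4.5000]
K = S⁻¹·BᵀPA = [1.3500 0.6000]
A−BK = [-3.5500 -0.8000; 5.3500 1.6000]
AᵀP(A−BK) = [28.6438 10.3000; 10.3000 3.8000]
P' = Q + AᵀP(A−BK) = [34.8938 6.3000; 6.3000 7.8000]
tr(P') = 42.6938


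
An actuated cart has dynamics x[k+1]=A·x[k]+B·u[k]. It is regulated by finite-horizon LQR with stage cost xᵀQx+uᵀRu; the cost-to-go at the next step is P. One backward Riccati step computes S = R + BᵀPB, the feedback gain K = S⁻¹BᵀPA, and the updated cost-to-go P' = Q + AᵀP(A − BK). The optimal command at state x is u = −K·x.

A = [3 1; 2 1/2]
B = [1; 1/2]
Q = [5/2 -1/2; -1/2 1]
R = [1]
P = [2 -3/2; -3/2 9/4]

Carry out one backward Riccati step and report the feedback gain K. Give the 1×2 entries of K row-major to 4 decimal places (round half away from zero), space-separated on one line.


BᵀP = [1.2500 -0.3750]
S = R + BᵀPB = [1] + [1.0625] = [2.0625]
BᵀPA = [3.0000 1.0625]
K = S⁻¹·BᵀPA = [1.4545 0.5152]
A−BK = [1.5455 0.4848; 1.2727 0.2424]
AᵀP(A−BK) = [4.6364 1.4545; 1.4545 0.5152]
P' = Q + AᵀP(A−BK) = [7.1364 0.9545; 0.9545 1.5152]
tr(P') = 8.6515

1.4545 0.5152


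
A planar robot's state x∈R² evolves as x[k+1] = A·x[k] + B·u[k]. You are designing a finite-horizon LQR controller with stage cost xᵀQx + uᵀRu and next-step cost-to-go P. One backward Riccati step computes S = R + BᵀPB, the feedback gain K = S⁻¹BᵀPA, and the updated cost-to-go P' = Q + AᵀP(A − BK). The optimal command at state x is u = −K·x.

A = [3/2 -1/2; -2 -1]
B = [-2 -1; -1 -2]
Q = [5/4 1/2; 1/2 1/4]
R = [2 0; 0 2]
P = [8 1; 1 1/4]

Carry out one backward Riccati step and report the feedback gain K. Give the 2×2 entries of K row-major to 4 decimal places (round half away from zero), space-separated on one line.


-0.5112 0.1928 -0.0673 0.1570

BᵀP = [-17.0000 -2.2500; -10.0000 -1.5000]
S = R + BᵀPB = [2 0; 0 2] + [36.2500 21.5000; 21.5000 13.0000] = [38.2500 21.5000; 21.5000 15.0000]
BᵀPA = [-21.0000 10.7500; -12.0000 6.5000]
K = S⁻¹·BᵀPA = [-0.5112 0.1928; -0.0673 0.1570]
A−BK = [0.4103 0.0426; -2.6457 -0.4933]
AᵀP(A−BK) = [1.4574 -0.0673; -0.0673 0.1570]
P' = Q + AᵀP(A−BK) = [2.7074 0.4327; 0.4327 0.4070]
tr(P') = 3.1143


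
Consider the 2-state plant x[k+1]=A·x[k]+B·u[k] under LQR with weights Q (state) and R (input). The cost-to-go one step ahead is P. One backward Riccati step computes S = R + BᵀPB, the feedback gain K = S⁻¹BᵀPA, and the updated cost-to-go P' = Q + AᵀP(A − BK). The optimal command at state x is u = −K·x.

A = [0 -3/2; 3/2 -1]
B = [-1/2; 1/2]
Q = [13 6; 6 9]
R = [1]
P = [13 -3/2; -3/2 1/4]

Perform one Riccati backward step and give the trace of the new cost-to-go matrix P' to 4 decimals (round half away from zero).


27.4691

BᵀP = [-7.2500 0.8750]
S = R + BᵀPB = [1] + [4.0625] = [5.0625]
BᵀPA = [1.3125 10.0000]
K = S⁻¹·BᵀPA = [0.2593 1.9753]
A−BK = [0.1296 -0.5123; 1.3704 -1.9877]
AᵀP(A−BK) = [0.2222 0.4074; 0.4074 5.2469]
P' = Q + AᵀP(A−BK) = [13.2222 6.4074; 6.4074 14.2469]
tr(P') = 27.4691
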